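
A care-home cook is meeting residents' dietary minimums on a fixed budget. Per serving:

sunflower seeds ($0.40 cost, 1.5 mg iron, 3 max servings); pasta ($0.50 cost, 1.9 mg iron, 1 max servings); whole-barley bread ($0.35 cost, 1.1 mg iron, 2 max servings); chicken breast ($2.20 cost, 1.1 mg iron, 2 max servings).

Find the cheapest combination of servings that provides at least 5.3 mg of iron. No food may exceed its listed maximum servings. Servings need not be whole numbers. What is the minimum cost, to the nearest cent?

Cost per mg of iron: pasta $0.2632, sunflower seeds $0.2667, whole-barley bread $0.3182, chicken breast $2.0000.
Take 1 serving of pasta: +1.9 mg iron for $0.50 (total $0.50, still need 3.4 mg).
Take 2.267 servings of sunflower seeds: +3.4 mg iron for $0.91 (total $1.41, still need 0.0 mg).
Filling from the cheapest source first is optimal under one linear minimum: $1.41.

$1.41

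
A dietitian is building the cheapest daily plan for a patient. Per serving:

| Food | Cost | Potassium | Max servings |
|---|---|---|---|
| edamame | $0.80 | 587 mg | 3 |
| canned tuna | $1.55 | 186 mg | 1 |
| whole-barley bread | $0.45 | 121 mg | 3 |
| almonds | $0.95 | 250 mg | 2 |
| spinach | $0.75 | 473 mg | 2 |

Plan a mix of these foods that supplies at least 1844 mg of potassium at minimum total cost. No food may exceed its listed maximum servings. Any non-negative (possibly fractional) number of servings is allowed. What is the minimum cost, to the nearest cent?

$2.53

Cost per mg of potassium: edamame $0.0014, spinach $0.0016, whole-barley bread $0.0037, almonds $0.0038, canned tuna $0.0083.
Take 3 servings of edamame: +1761.0 mg potassium for $2.40 (total $2.40, still need 83.0 mg).
Take 0.1755 servings of spinach: +83.0 mg potassium for $0.13 (total $2.53, still need 0.0 mg).
Filling from the cheapest source first is optimal under one linear minimum: $2.53.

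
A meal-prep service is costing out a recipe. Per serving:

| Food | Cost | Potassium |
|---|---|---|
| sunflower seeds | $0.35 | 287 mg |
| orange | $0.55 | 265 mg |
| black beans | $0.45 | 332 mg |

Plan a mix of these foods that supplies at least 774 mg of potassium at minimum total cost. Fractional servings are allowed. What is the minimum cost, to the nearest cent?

$0.94

Cost per mg of potassium: sunflower seeds $0.0012, black beans $0.0014, orange $0.0021.
With no serving limits, use only sunflower seeds: 774 mg / 287 mg = 2.697 servings × $0.35 = $0.94.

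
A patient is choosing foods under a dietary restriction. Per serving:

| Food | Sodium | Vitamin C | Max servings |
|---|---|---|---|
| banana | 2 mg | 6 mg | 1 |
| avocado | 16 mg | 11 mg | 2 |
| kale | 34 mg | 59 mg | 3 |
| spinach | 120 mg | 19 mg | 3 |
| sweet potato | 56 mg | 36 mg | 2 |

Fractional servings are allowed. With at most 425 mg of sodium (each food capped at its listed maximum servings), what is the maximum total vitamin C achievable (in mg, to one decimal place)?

Vitamin C per mg sodium: banana 3, kale 1.735, avocado 0.6875, sweet potato 0.6429, spinach 0.1583.
Take 1 serving of banana: uses 2 mg sodium, +6.0 mg vitamin C (running total 6.0 mg).
Take 3 servings of kale: uses 102 mg sodium, +177.0 mg vitamin C (running total 183.0 mg).
Take 2 servings of avocado: uses 32 mg sodium, +22.0 mg vitamin C (running total 205.0 mg).
Take 2 servings of sweet potato: uses 112 mg sodium, +72.0 mg vitamin C (running total 277.0 mg).
Take 1.475 servings of spinach: uses 177 mg sodium, +28.0 mg vitamin C (running total 305.0 mg).
Filling greedily by vitamin C-per-mg sodium is optimal for one linear limit, giving 305.0 mg.

305.0 mg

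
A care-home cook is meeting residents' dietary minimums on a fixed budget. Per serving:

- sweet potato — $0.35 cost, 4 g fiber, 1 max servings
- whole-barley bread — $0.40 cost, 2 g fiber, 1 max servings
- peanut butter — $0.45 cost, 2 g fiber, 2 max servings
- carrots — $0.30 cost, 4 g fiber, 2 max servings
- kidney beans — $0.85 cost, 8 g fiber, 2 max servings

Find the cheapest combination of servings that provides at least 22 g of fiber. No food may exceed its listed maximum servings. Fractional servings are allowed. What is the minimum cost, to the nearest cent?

$2.01

Cost per g of fiber: carrots $0.0750, sweet potato $0.0875, kidney beans $0.1062, whole-barley bread $0.2000, peanut butter $0.2250.
Take 2 servings of carrots: +8.0 g fiber for $0.60 (total $0.60, still need 14.0 g).
Take 1 serving of sweet potato: +4.0 g fiber for $0.35 (total $0.95, still need 10.0 g).
Take 1.25 servings of kidney beans: +10.0 g fiber for $1.06 (total $2.01, still need 0.0 g).
Greedy by cheapest-per-g is optimal for a single linear constraint, so the minimum cost is $2.01.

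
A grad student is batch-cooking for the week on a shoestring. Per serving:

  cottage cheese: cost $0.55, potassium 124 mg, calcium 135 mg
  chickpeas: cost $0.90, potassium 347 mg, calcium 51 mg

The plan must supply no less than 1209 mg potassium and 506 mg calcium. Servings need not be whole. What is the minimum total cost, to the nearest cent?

A basic optimal solution has at most two foods positive. Try each food alone and each pair with both targets met exactly.
cottage cheese only: max(1209/124, 506/135) = 9.75 servings → $5.36.
chickpeas only: max(1209/347, 506/51) = 9.922 servings → $8.93.
cottage cheese + chickpeas with both tight: 2.811 servings and 2.479 servings → $3.78.
The minimum over all feasible corners is $3.78.

$3.78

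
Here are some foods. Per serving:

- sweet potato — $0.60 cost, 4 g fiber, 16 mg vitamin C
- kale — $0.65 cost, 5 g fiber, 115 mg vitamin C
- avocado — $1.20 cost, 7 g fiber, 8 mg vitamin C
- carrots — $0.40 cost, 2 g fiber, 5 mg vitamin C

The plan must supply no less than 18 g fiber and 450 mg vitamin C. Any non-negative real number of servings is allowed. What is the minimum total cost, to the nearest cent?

A basic optimal solution has at most two foods positive. Try each food alone and each pair with both targets met exactly.
sweet potato only: max(18/4, 450/16) = 28.12 servings → $16.88.
kale only: max(18/5, 450/115) = 3.913 servings → $2.54.
avocado only: max(18/7, 450/8) = 56.25 servings → $67.50.
carrots only: max(18/2, 450/5) = 90 servings → $36.00.
sweet potato + kale: intersection lies outside the first quadrant.
sweet potato + avocado: intersection lies outside the first quadrant.
sweet potato + carrots: intersection lies outside the first quadrant.
kale + avocado: intersection lies outside the first quadrant.
kale + carrots: the both-tight solution has a negative serving — not a feasible corner.
avocado + carrots: intersection lies outside the first quadrant.
So the least-cost plan costs $2.54.

$2.54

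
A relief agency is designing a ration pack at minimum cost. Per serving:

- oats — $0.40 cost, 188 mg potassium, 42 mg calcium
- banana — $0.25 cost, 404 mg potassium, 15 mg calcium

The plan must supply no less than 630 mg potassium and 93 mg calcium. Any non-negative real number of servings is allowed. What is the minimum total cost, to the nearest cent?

$0.95

The cheapest plan sits at a corner of the feasible region — with two constraints it uses at most two foods.
oats only: max(630/188, 93/42) = 3.351 servings → $1.34.
banana only: max(630/404, 93/15) = 6.2 servings → $1.55.
oats + banana with both tight: 1.988 servings and 0.6344 servings → $0.95.
Cheapest feasible corner: $0.95.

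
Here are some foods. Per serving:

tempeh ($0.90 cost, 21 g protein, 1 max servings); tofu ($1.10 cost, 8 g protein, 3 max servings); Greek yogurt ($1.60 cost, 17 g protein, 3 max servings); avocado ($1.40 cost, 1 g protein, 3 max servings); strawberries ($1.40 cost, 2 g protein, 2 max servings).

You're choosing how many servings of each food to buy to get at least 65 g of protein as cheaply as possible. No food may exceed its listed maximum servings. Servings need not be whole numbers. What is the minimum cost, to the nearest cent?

Cost per g of protein: tempeh $0.0429, Greek yogurt $0.0941, tofu $0.1375, strawberries $0.7000, avocado $1.4000.
Take 1 serving of tempeh: +21.0 g protein for $0.90 (total $0.90, still need 44.0 g).
Take 2.588 servings of Greek yogurt: +44.0 g protein for $4.14 (total $5.04, still need 0.0 g).
Filling from the cheapest source first is optimal under one linear minimum: $5.04.

$5.04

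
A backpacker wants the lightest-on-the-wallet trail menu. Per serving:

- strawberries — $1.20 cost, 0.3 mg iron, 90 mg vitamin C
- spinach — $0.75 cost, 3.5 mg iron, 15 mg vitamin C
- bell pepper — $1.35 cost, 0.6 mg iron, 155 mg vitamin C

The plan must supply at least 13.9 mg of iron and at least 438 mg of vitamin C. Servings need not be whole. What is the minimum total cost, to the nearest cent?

$6.01

Two binding constraints pin down two serving amounts, so the optimal mix uses at most two foods. The candidates are each food alone (scaled to the tighter of iron/vitamin C) and each pair with both constraints tight.
strawberries only: max(13.9/0.3, 438/90) = 46.33 servings → $55.60.
spinach only: max(13.9/3.5, 438/15) = 29.2 servings → $21.90.
bell pepper only: max(13.9/0.6, 438/155) = 23.17 servings → $31.27.
strawberries + spinach with both tight: 4.266 servings and 3.606 servings → $7.82.
strawberries + bell pepper with both targets exact would need a negative amount; discard.
spinach + bell pepper with both tight: 3.546 servings and 2.483 servings → $6.01.
So the least-cost plan costs $6.01.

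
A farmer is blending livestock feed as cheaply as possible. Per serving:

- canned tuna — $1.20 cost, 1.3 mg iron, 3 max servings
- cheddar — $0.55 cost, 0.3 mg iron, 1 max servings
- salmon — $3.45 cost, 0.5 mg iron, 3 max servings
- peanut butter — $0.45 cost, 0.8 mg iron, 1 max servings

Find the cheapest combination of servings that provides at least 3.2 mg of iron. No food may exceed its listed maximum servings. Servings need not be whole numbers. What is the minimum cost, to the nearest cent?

Cost per mg of iron: peanut butter $0.5625, canned tuna $0.9231, cheddar $1.8333, salmon $6.9000.
Take 1 serving of peanut butter: +0.8 mg iron for $0.45 (total $0.45, still need 2.4 mg).
Take 1.846 servings of canned tuna: +2.4 mg iron for $2.22 (total $2.67, still need 0.0 mg).
Greedy by cheapest-per-mg is optimal for a single linear constraint, so the minimum cost is $2.67.

$2.67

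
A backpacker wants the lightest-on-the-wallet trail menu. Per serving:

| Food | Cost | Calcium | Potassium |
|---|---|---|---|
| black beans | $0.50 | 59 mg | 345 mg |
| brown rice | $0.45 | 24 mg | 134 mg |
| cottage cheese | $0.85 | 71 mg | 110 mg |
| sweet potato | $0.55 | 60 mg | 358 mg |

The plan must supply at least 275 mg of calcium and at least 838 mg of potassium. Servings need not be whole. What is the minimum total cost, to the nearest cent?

An LP optimum is at a vertex; with two nutrient constraints at most two foods are used. Check each candidate.
black beans only: max(275/59, 838/345) = 4.661 servings → $2.33.
brown rice only: max(275/24, 838/134) = 11.46 servings → $5.16.
cottage cheese only: max(275/71, 838/110) = 7.618 servings → $6.48.
sweet potato only: max(275/60, 838/358) = 4.583 servings → $2.52.
black beans + brown rice with both targets exact would need a negative amount; discard.
black beans + cottage cheese with both tight: 1.624 servings and 2.523 servings → $2.96.
black beans + sweet potato: intersection lies outside the first quadrant.
brown rice + cottage cheese with both tight: 4.255 servings and 2.435 servings → $3.98.
brown rice + sweet potato: intersection lies outside the first quadrant.
cottage cheese + sweet potato with both tight: 2.56 servings and 1.554 servings → $3.03.
The minimum over all feasible corners is $2.33.

$2.33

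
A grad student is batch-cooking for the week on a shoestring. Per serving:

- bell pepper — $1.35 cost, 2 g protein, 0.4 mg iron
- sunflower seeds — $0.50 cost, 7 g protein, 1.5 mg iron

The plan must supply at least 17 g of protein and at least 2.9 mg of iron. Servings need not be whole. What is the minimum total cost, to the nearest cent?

$1.21

At the optimum either one food covers both requirements or two foods hit both targets exactly; no other combination can be cheaper.
bell pepper only: max(17/2, 2.9/0.4) = 8.5 servings → $11.47.
sunflower seeds only: max(17/7, 2.9/1.5) = 2.429 servings → $1.21.
bell pepper + sunflower seeds with both targets exact would need a negative amount; discard.
The minimum over all feasible corners is $1.21.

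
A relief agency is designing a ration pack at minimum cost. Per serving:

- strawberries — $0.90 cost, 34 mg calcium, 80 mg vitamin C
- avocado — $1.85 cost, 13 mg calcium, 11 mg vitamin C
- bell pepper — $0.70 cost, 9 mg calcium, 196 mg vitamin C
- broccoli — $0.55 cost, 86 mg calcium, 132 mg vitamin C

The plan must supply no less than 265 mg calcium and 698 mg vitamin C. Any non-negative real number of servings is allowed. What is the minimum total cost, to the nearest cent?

$2.72

Check every corner: each single food scaled to meet both minima, and each pair solved so both constraints bind.
strawberries only: max(265/34, 698/80) = 8.725 servings → $7.85.
avocado only: max(265/13, 698/11) = 63.45 servings → $117.39.
bell pepper only: max(265/9, 698/196) = 29.44 servings → $20.61.
broccoli only: max(265/86, 698/132) = 5.288 servings → $2.91.
strawberries + avocado: intersection lies outside the first quadrant.
strawberries + bell pepper with both tight: 7.681 servings and 0.426 servings → $7.21.
strawberries + broccoli: intersection lies outside the first quadrant.
avocado + bell pepper with both tight: 18.64 servings and 2.515 servings → $36.25.
avocado + broccoli with both targets exact would need a negative amount; discard.
bell pepper + broccoli with both tight: 1.599 servings and 2.914 servings → $2.72.
The minimum over all feasible corners is $2.72.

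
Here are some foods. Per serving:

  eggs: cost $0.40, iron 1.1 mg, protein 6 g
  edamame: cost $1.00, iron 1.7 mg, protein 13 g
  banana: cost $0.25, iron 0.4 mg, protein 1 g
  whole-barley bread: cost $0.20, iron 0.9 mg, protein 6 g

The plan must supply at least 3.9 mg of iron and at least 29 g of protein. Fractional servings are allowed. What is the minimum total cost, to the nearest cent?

$0.97

With two linear requirements the optimum uses one or two foods; enumerate the corners.
eggs only: max(3.9/1.1, 29/6) = 4.833 servings → $1.93.
edamame only: max(3.9/1.7, 29/13) = 2.294 servings → $2.29.
banana only: max(3.9/0.4, 29/1) = 29 servings → $7.25.
whole-barley bread only: max(3.9/0.9, 29/6) = 4.833 servings → $0.97.
eggs + edamame with both tight: 0.3415 servings and 2.073 servings → $2.21.
eggs + banana with both targets exact would need a negative amount; discard.
eggs + whole-barley bread: the both-tight solution has a negative serving — not a feasible corner.
edamame + banana with both tight: 2.2 servings and 0.4 servings → $2.30.
edamame + whole-barley bread with both tight: 1.8 servings and 0.9333 servings → $1.99.
banana + whole-barley bread with both targets exact would need a negative amount; discard.
So the least-cost plan costs $0.97.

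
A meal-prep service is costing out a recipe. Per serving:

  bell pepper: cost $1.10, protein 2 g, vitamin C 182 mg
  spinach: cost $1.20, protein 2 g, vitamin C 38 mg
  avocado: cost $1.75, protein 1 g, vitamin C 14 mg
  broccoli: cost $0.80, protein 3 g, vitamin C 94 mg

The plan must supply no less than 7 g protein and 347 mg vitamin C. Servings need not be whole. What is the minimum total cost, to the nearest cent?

For a min-cost LP with two ≥-constraints, a basic feasible solution has at most two positive variables.
bell pepper only: max(7/2, 347/182) = 3.5 servings → $3.85.
spinach only: max(7/2, 347/38) = 9.132 servings → $10.96.
avocado only: max(7/1, 347/14) = 24.79 servings → $43.38.
broccoli only: max(7/3, 347/94) = 3.691 servings → $2.95.
bell pepper + spinach with both tight: 1.486 servings and 2.014 servings → $4.05.
bell pepper + avocado with both tight: 1.617 servings and 3.766 servings → $8.37.
bell pepper + broccoli with both tight: 1.07 servings and 1.62 servings → $2.47.
spinach + avocado: the both-tight solution has a negative serving — not a feasible corner.
spinach + broccoli: the both-tight solution has a negative serving — not a feasible corner.
avocado + broccoli with both targets exact would need a negative amount; discard.
The minimum over all feasible corners is $2.47.

$2.47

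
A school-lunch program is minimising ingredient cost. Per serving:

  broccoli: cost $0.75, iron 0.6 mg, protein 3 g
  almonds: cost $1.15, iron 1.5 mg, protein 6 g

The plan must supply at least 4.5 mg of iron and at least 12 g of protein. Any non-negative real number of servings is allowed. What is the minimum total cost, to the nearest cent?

$3.45

Compare the cost at each extreme point of the feasible region.
broccoli only: max(4.5/0.6, 12/3) = 7.5 servings → $5.62.
almonds only: max(4.5/1.5, 12/6) = 3 servings → $3.45.
broccoli + almonds: the both-tight solution has a negative serving — not a feasible corner.
So the least-cost plan costs $3.45.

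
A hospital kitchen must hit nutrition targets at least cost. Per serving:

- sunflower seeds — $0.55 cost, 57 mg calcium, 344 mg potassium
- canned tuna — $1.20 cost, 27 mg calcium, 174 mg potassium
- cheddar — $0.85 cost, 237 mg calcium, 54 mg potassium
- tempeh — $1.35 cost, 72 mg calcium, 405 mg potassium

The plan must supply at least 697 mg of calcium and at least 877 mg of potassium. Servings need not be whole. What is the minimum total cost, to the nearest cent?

$3.25

Check every corner: each single food scaled to meet both minima, and each pair solved so both constraints bind.
sunflower seeds only: max(697/57, 877/344) = 12.23 servings → $6.73.
canned tuna only: max(697/27, 877/174) = 25.81 servings → $30.98.
cheddar only: max(697/237, 877/54) = 16.24 servings → $13.80.
tempeh only: max(697/72, 877/405) = 9.681 servings → $13.07.
sunflower seeds + canned tuna: the both-tight solution has a negative serving — not a feasible corner.
sunflower seeds + cheddar with both tight: 2.17 servings and 2.419 servings → $3.25.
sunflower seeds + tempeh with both targets exact would need a negative amount; discard.
canned tuna + cheddar with both tight: 4.279 servings and 2.453 servings → $7.22.
canned tuna + tempeh with both targets exact would need a negative amount; discard.
cheddar + tempeh with both tight: 2.379 servings and 1.848 servings → $4.52.
So the least-cost plan costs $3.25.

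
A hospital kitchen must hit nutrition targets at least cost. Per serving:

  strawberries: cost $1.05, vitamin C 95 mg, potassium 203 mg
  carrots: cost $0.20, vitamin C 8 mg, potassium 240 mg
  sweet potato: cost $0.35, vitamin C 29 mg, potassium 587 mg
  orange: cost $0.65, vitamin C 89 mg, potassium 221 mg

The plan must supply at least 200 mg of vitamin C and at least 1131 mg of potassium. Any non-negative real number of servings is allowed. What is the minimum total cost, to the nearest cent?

$1.63

At the optimum either one food covers both requirements or two foods hit both targets exactly; no other combination can be cheaper.
strawberries only: max(200/95, 1131/203) = 5.571 servings → $5.85.
carrots only: max(200/8, 1131/240) = 25 servings → $5.00.
sweet potato only: max(200/29, 1131/587) = 6.897 servings → $2.41.
orange only: max(200/89, 1131/221) = 5.118 servings → $3.33.
strawberries + carrots with both tight: 1.839 servings and 3.157 servings → $2.56.
strawberries + sweet potato with both tight: 1.696 servings and 1.34 servings → $2.25.
strawberries + orange: the both-tight solution has a negative serving — not a feasible corner.
carrots + sweet potato: intersection lies outside the first quadrant.
carrots + orange with both tight: 2.882 servings and 1.988 servings → $1.87.
sweet potato + orange with both tight: 1.232 servings and 1.846 servings → $1.63.
Cheapest feasible corner: $1.63.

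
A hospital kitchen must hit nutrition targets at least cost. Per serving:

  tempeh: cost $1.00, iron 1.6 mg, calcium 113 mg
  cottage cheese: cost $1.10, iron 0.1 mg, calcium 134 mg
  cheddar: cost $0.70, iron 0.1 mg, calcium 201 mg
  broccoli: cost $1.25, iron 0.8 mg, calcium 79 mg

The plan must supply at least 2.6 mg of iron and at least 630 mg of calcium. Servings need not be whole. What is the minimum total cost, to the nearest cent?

A basic optimal solution has at most two foods positive. Try each food alone and each pair with both targets met exactly.
tempeh only: max(2.6/1.6, 630/113) = 5.575 servings → $5.58.
cottage cheese only: max(2.6/0.1, 630/134) = 26 servings → $28.60.
cheddar only: max(2.6/0.1, 630/201) = 26 servings → $18.20.
broccoli only: max(2.6/0.8, 630/79) = 7.975 servings → $9.97.
tempeh + cottage cheese with both tight: 1.405 servings and 3.516 servings → $5.27.
tempeh + cheddar with both tight: 1.481 servings and 2.302 servings → $3.09.
tempeh + broccoli: intersection lies outside the first quadrant.
cottage cheese + cheddar: the both-tight solution has a negative serving — not a feasible corner.
cottage cheese + broccoli with both tight: 3.007 servings and 2.874 servings → $6.90.
cheddar + broccoli with both tight: 1.953 servings and 3.006 servings → $5.12.
Cheapest feasible corner: $3.09.

$3.09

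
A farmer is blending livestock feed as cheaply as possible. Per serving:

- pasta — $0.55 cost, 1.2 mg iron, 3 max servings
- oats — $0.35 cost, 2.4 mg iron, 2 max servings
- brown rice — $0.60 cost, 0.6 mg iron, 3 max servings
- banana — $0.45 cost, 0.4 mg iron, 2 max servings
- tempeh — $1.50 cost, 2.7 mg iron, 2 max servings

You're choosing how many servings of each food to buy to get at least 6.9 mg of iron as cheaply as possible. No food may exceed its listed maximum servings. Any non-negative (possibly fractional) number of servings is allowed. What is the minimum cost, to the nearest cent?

Cost per mg of iron: oats $0.1458, pasta $0.4583, tempeh $0.5556, brown rice $1.0000, banana $1.1250.
Take 2 servings of oats: +4.8 mg iron for $0.70 (total $0.70, still need 2.1 mg).
Take 1.75 servings of pasta: +2.1 mg iron for $0.96 (total $1.66, still need 0.0 mg).
Greedy by cheapest-per-mg is optimal for a single linear constraint, so the minimum cost is $1.66.

$1.66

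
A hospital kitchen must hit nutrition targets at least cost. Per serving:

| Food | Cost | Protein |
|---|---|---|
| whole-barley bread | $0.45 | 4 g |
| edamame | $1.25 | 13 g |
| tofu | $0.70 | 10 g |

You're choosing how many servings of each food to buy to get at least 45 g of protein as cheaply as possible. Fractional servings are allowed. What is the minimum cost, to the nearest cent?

Cost per g of protein: tofu $0.0700, edamame $0.0962, whole-barley bread $0.1125.
With no serving limits, use only tofu: 45 g / 10 g = 4.5 servings × $0.70 = $3.15.

$3.15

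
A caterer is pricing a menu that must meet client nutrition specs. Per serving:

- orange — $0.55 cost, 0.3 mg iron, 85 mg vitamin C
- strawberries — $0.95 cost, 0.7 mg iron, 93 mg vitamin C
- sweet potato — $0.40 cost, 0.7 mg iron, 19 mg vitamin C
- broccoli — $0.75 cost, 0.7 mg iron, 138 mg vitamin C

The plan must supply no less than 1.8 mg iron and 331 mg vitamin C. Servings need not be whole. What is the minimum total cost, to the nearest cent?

A basic optimal solution has at most two foods positive. Try each food alone and each pair with both targets met exactly.
orange only: max(1.8/0.3, 331/85) = 6 servings → $3.30.
strawberries only: max(1.8/0.7, 331/93) = 3.559 servings → $3.38.
sweet potato only: max(1.8/0.7, 331/19) = 17.42 servings → $6.97.
broccoli only: max(1.8/0.7, 331/138) = 2.571 servings → $1.93.
orange + strawberries with both tight: 2.035 servings and 1.699 servings → $2.73.
orange + sweet potato with both tight: 3.671 servings and 0.9981 servings → $2.42.
orange + broccoli with both targets exact would need a negative amount; discard.
strawberries + sweet potato: the both-tight solution has a negative serving — not a feasible corner.
strawberries + broccoli with both tight: 0.5302 servings and 2.041 servings → $2.03.
sweet potato + broccoli with both tight: 0.2005 servings and 2.371 servings → $1.86.
So the least-cost plan costs $1.86.

$1.86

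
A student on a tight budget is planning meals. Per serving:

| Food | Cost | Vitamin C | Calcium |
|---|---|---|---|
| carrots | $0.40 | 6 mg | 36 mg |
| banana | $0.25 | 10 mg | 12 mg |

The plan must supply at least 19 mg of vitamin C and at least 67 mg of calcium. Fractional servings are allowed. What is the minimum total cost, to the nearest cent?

At the optimum either one food covers both requirements or two foods hit both targets exactly; no other combination can be cheaper.
carrots only: max(19/6, 67/36) = 3.167 servings → $1.27.
banana only: max(19/10, 67/12) = 5.583 servings → $1.40.
carrots + banana with both tight: 1.535 servings and 0.9792 servings → $0.86.
The minimum over all feasible corners is $0.86.

$0.86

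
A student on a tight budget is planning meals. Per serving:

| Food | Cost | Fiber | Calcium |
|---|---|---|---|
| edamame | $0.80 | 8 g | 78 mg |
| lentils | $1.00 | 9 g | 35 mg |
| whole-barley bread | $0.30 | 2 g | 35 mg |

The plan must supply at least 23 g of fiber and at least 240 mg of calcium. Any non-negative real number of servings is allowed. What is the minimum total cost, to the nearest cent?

$2.40

With two linear requirements the optimum uses one or two foods; enumerate the corners.
edamame only: max(23/8, 240/78) = 3.077 servings → $2.46.
lentils only: max(23/9, 240/35) = 6.857 servings → $6.86.
whole-barley bread only: max(23/2, 240/35) = 11.5 servings → $3.45.
edamame + lentils: intersection lies outside the first quadrant.
edamame + whole-barley bread with both tight: 2.621 servings and 1.016 servings → $2.40.
lentils + whole-barley bread with both tight: 1.327 servings and 5.531 servings → $2.99.
Cheapest feasible corner: $2.40.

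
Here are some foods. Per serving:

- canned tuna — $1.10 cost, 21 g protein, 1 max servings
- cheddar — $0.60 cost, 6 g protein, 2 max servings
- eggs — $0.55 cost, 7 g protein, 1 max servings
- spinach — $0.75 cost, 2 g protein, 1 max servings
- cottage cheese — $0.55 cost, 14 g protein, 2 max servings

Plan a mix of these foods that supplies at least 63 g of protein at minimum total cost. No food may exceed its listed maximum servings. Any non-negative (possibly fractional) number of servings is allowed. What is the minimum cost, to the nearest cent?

Cost per g of protein: cottage cheese $0.0393, canned tuna $0.0524, eggs $0.0786, cheddar $0.1000, spinach $0.3750.
Take 2 servings of cottage cheese: +28.0 g protein for $1.10 (total $1.10, still need 35.0 g).
Take 1 serving of canned tuna: +21.0 g protein for $1.10 (total $2.20, still need 14.0 g).
Take 1 serving of eggs: +7.0 g protein for $0.55 (total $2.75, still need 7.0 g).
Take 1.167 servings of cheddar: +7.0 g protein for $0.70 (total $3.45, still need 0.0 g).
Greedy by cheapest-per-g is optimal for a single linear constraint, so the minimum cost is $3.45.

$3.45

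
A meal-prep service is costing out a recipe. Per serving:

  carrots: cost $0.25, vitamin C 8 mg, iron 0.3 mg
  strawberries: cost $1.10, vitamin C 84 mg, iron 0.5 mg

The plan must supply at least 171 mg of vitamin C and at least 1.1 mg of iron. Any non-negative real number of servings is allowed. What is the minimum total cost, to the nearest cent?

$2.29

At the optimum either one food covers both requirements or two foods hit both targets exactly; no other combination can be cheaper.
carrots only: max(171/8, 1.1/0.3) = 21.38 servings → $5.34.
strawberries only: max(171/84, 1.1/0.5) = 2.2 servings → $2.42.
carrots + strawberries with both tight: 0.3255 servings and 2.005 servings → $2.29.
So the least-cost plan costs $2.29.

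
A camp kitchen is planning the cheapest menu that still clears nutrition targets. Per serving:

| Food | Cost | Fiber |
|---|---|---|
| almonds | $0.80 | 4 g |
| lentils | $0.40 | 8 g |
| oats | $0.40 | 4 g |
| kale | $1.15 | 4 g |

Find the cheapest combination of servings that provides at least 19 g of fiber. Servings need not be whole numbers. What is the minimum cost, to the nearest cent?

$0.95

Cost per g of fiber: lentils $0.0500, oats $0.1000, almonds $0.2000, kale $0.2875.
With no serving limits, use only lentils: 19 g / 8 g = 2.375 servings × $0.40 = $0.95.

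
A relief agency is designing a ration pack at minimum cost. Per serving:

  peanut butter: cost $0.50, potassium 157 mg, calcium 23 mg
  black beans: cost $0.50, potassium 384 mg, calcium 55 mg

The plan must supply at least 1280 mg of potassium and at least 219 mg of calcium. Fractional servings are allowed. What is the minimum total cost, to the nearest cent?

The cheapest plan sits at a corner of the feasible region — with two constraints it uses at most two foods.
peanut butter only: max(1280/157, 219/23) = 9.522 servings → $4.76.
black beans only: max(1280/384, 219/55) = 3.982 servings → $1.99.
peanut butter + black beans: intersection lies outside the first quadrant.
Cheapest feasible corner: $1.99.

$1.99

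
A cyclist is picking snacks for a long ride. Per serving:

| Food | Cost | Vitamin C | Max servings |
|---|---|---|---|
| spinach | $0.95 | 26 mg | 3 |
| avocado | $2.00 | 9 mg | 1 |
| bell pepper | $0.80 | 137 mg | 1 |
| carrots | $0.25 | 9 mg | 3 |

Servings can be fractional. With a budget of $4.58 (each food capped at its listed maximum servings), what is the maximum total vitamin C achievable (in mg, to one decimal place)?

242.8 mg

Vitamin C per dollar: bell pepper 171.2, carrots 36, spinach 27.37, avocado 4.5.
Take 1 serving of bell pepper: spends $0.80, +137.0 mg vitamin C (running total 137.0 mg).
Take 3 servings of carrots: spends $0.75, +27.0 mg vitamin C (running total 164.0 mg).
Take 3 servings of spinach: spends $2.85, +78.0 mg vitamin C (running total 242.0 mg).
Take 0.09 servings of avocado: spends $0.18, +0.8 mg vitamin C (running total 242.8 mg).
Greedy by best ratio exhausts the cost allowance optimally: 242.8 mg.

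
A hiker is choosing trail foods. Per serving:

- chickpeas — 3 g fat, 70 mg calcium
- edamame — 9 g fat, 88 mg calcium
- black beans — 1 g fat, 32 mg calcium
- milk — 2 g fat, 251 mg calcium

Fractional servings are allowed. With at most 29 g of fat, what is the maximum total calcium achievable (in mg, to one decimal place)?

Calcium per g fat: milk 125.5, black beans 32, chickpeas 23.33, edamame 9.778.
With no serving limits, spend the whole fat allowance on milk: 29 g / 2 g × 251 mg = 3639.5 mg.

3639.5 mg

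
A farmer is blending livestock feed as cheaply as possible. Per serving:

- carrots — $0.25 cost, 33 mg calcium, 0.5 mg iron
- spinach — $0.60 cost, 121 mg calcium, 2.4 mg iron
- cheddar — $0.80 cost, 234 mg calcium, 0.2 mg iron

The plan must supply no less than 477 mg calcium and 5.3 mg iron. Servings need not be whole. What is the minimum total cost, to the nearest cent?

A basic optimal solution has at most two foods positive. Try each food alone and each pair with both targets met exactly.
carrots only: max(477/33, 5.3/0.5) = 14.45 servings → $3.61.
spinach only: max(477/121, 5.3/2.4) = 3.942 servings → $2.37.
cheddar only: max(477/234, 5.3/0.2) = 26.5 servings → $21.20.
carrots + spinach: the both-tight solution has a negative serving — not a feasible corner.
carrots + cheddar with both tight: 10.37 servings and 0.5761 servings → $3.05.
spinach + cheddar with both tight: 2.13 servings and 0.9369 servings → $2.03.
So the least-cost plan costs $2.03.

$2.03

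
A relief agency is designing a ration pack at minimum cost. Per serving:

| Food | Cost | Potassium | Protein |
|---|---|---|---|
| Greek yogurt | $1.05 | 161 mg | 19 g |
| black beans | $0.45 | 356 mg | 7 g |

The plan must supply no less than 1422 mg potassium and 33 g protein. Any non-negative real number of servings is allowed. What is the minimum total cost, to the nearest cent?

$2.07

Check every corner: each single food scaled to meet both minima, and each pair solved so both constraints bind.
Greek yogurt only: max(1422/161, 33/19) = 8.832 servings → $9.27.
black beans only: max(1422/356, 33/7) = 4.714 servings → $2.12.
Greek yogurt + black beans with both tight: 0.3183 servings and 3.85 servings → $2.07.
Cheapest feasible corner: $2.07.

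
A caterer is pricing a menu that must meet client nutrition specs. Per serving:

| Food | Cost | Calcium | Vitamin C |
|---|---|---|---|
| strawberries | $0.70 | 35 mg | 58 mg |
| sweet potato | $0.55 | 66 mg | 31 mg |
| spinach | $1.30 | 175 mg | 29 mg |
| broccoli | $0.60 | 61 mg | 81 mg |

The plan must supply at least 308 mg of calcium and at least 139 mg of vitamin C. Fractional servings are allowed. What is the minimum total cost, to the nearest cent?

$2.47

Minimising a linear cost over {calcium ≥ 308, vitamin C ≥ 139, servings ≥ 0} — the optimum is at a vertex, using one or two foods.
strawberries only: max(308/35, 139/58) = 8.8 servings → $6.16.
sweet potato only: max(308/66, 139/31) = 4.667 servings → $2.57.
spinach only: max(308/175, 139/29) = 4.793 servings → $6.23.
broccoli only: max(308/61, 139/81) = 5.049 servings → $3.03.
strawberries + sweet potato: intersection lies outside the first quadrant.
strawberries + spinach with both tight: 1.685 servings and 1.423 servings → $3.03.
strawberries + broccoli with both targets exact would need a negative amount; discard.
sweet potato + spinach with both tight: 4.384 servings and 0.1065 servings → $2.55.
sweet potato + broccoli: intersection lies outside the first quadrant.
spinach + broccoli with both tight: 1.328 servings and 1.241 servings → $2.47.
Cheapest feasible corner: $2.47.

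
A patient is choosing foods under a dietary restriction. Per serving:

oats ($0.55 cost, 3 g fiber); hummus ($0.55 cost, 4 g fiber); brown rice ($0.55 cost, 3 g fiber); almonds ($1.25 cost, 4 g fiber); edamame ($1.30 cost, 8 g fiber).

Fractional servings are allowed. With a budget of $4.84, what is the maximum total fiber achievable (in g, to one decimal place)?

Fiber per dollar: hummus 7.273, edamame 6.154, oats 5.455, brown rice 5.455, almonds 3.2.
With no serving limits, spend the whole cost allowance on hummus: $4.84 / $0.55 × 4 g = 35.2 g.

35.2 g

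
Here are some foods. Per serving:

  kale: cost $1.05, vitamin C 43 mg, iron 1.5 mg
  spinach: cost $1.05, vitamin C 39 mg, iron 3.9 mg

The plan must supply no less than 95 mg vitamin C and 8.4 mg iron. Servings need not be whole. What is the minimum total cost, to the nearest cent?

With two linear requirements the optimum uses one or two foods; enumerate the corners.
kale only: max(95/43, 8.4/1.5) = 5.6 servings → $5.88.
spinach only: max(95/39, 8.4/3.9) = 2.436 servings → $2.56.
kale + spinach with both tight: 0.3929 servings and 2.003 servings → $2.52.
The minimum over all feasible corners is $2.52.

$2.52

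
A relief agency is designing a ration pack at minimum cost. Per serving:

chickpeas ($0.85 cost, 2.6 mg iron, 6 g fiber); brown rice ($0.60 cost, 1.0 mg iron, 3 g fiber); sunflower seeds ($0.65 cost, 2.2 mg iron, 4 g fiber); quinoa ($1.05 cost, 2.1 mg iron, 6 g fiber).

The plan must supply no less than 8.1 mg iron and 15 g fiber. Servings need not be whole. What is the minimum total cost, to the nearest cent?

Two binding constraints pin down two serving amounts, so the optimal mix uses at most two foods. The candidates are each food alone (scaled to the tighter of iron/fiber) and each pair with both constraints tight.
chickpeas only: max(8.1/2.6, 15/6) = 3.115 servings → $2.65.
brown rice only: max(8.1/1.0, 15/3) = 8.1 servings → $4.86.
sunflower seeds only: max(8.1/2.2, 15/4) = 3.75 servings → $2.44.
quinoa only: max(8.1/2.1, 15/6) = 3.857 servings → $4.05.
chickpeas + brown rice: intersection lies outside the first quadrant.
chickpeas + sunflower seeds with both tight: 0.2143 servings and 3.429 servings → $2.41.
chickpeas + quinoa with both targets exact would need a negative amount; discard.
brown rice + sunflower seeds with both tight: 0.2308 servings and 3.577 servings → $2.46.
brown rice + quinoa with both targets exact would need a negative amount; discard.
sunflower seeds + quinoa with both tight: 3.562 servings and 0.125 servings → $2.45.
The minimum over all feasible corners is $2.41.

$2.41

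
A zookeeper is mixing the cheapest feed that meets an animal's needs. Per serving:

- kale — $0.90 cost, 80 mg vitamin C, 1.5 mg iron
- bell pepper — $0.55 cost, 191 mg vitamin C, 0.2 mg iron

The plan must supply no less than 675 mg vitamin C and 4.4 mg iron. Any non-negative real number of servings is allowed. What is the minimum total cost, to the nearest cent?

The cheapest plan sits at a corner of the feasible region — with two constraints it uses at most two foods.
kale only: max(675/80, 4.4/1.5) = 8.438 servings → $7.59.
bell pepper only: max(675/191, 4.4/0.2) = 22 servings → $12.10.
kale + bell pepper with both tight: 2.608 servings and 2.442 servings → $3.69.
The minimum over all feasible corners is $3.69.

$3.69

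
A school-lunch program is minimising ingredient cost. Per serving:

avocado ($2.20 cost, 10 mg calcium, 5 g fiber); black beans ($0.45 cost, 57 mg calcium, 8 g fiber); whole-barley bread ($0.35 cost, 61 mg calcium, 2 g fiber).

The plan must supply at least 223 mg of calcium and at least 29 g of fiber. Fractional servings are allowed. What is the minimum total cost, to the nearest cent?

$1.71

The cheapest plan sits at a corner of the feasible region — with two constraints it uses at most two foods.
avocado only: max(223/10, 29/5) = 22.3 servings → $49.06.
black beans only: max(223/57, 29/8) = 3.912 servings → $1.76.
whole-barley bread only: max(223/61, 29/2) = 14.5 servings → $5.08.
avocado + black beans: the both-tight solution has a negative serving — not a feasible corner.
avocado + whole-barley bread with both tight: 4.642 servings and 2.895 servings → $11.23.
black beans + whole-barley bread with both tight: 3.537 servings and 0.3503 servings → $1.71.
Cheapest feasible corner: $1.71.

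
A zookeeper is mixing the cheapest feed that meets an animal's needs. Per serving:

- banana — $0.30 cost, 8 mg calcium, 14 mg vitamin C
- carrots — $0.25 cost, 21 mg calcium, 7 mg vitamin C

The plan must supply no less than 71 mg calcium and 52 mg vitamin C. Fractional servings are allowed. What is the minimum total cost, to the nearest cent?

$1.36

The cheapest plan sits at a corner of the feasible region — with two constraints it uses at most two foods.
banana only: max(71/8, 52/14) = 8.875 servings → $2.66.
carrots only: max(71/21, 52/7) = 7.429 servings → $1.86.
banana + carrots with both tight: 2.5 servings and 2.429 servings → $1.36.
So the least-cost plan costs $1.36.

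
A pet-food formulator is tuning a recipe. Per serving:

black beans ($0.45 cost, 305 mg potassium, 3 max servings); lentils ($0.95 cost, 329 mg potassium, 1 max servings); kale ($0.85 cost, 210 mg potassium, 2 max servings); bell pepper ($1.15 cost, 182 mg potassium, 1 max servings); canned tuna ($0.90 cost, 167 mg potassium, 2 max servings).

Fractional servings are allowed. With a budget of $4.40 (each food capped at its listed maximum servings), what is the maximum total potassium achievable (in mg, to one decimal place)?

Potassium per dollar: black beans 677.8, lentils 346.3, kale 247.1, canned tuna 185.6, bell pepper 158.3.
Take 3 servings of black beans: spends $1.35, +915.0 mg potassium (running total 915.0 mg).
Take 1 serving of lentils: spends $0.95, +329.0 mg potassium (running total 1244.0 mg).
Take 2 servings of kale: spends $1.70, +420.0 mg potassium (running total 1664.0 mg).
Take 0.4444 servings of canned tuna: spends $0.40, +74.2 mg potassium (running total 1738.2 mg).
Greedy by best ratio exhausts the cost allowance optimally: 1738.2 mg.

1738.2 mg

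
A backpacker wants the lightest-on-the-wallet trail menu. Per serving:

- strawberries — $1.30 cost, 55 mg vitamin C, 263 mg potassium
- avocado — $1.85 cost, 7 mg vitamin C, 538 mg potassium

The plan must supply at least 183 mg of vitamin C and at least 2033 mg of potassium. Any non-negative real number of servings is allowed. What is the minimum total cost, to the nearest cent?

Compare the cost at each extreme point of the feasible region.
strawberries only: max(183/55, 2033/263) = 7.73 servings → $10.05.
avocado only: max(183/7, 2033/538) = 26.14 servings → $48.36.
strawberries + avocado with both tight: 3.035 servings and 2.295 servings → $8.19.
So the least-cost plan costs $8.19.

$8.19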